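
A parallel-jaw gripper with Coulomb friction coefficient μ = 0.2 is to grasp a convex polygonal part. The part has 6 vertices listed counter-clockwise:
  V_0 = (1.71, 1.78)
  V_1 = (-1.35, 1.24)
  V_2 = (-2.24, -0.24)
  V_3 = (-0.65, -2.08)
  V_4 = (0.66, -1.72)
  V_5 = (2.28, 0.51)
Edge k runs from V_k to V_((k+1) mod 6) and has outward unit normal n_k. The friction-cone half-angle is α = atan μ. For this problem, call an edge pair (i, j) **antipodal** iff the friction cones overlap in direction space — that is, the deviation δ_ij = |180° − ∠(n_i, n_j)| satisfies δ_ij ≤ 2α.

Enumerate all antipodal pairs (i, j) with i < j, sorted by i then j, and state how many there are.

count = 3; pairs: (0,3), (1,4), (2,5)

α = atan 0.2 = 11.31°;  2α = 22.62°
n_0 = (-0.1738, +0.9848)
n_1 = (-0.8570, +0.5153)
n_2 = (-0.7566, -0.6538)
n_3 = (+0.2650, -0.9643)
n_4 = (+0.8090, -0.5877)
n_5 = (+0.9123, +0.4095)
  (0,1): δ = 131.03°  ·
  (0,2): δ = 59.18°  ·
  (0,3): δ = 5.36°  ✓
  (0,4): δ = 44.00°  ·
  (0,5): δ = 104.16°  ·
  (1,2): δ = 108.15°  ·
  (1,3): δ = 43.61°  ·
  (1,4): δ = 4.98°  ✓
  (1,5): δ = 55.19°  ·
  (2,3): δ = 115.47°  ·
  (2,4): δ = 76.83°  ·
  (2,5): δ = 16.66°  ✓
  (3,4): δ = 141.36°  ·
  (3,5): δ = 81.19°  ·
  (4,5): δ = 119.83°  ·
antipodal pairs: 3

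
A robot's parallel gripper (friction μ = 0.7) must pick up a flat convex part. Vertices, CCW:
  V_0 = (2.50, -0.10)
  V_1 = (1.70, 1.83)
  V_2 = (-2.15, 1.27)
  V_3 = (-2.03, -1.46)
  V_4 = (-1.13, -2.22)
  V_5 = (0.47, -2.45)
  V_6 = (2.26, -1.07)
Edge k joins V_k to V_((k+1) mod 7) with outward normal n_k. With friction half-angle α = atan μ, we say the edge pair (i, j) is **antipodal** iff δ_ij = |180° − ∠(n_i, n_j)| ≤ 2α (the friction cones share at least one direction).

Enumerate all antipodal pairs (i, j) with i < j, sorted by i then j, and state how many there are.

count = 10; pairs: (0,2), (0,3), (0,4), (1,3), (1,4), (1,5), (1,6), (2,5), (2,6), (3,6)

α = atan 0.7 = 34.99°;  2α = 69.98°
n_0 = (+0.9238, +0.3829)
n_1 = (-0.1439, +0.9896)
n_2 = (-0.9990, -0.0439)
n_3 = (-0.6452, -0.7640)
n_4 = (-0.1423, -0.9898)
n_5 = (+0.6106, -0.7920)
n_6 = (+0.9707, -0.2402)
  (0,1): δ = 104.24°  ·
  (0,2): δ = 20.00°  ✓
  (0,3): δ = 27.31°  ✓
  (0,4): δ = 59.31°  ✓
  (0,5): δ = 105.12°  ·
  (0,6): δ = 143.59°  ·
  (1,2): δ = 95.76°  ·
  (1,3): δ = 48.46°  ✓
  (1,4): δ = 16.46°  ✓
  (1,5): δ = 29.35°  ✓
  (1,6): δ = 67.83°  ✓
  (2,3): δ = 132.70°  ·
  (2,4): δ = 100.70°  ·
  (2,5): δ = 54.89°  ✓
  (2,6): δ = 16.41°  ✓
  (3,4): δ = 148.00°  ·
  (3,5): δ = 102.19°  ·
  (3,6): δ = 63.72°  ✓
  (4,5): δ = 134.19°  ·
  (4,6): δ = 95.72°  ·
  (5,6): δ = 141.53°  ·
antipodal pairs: 10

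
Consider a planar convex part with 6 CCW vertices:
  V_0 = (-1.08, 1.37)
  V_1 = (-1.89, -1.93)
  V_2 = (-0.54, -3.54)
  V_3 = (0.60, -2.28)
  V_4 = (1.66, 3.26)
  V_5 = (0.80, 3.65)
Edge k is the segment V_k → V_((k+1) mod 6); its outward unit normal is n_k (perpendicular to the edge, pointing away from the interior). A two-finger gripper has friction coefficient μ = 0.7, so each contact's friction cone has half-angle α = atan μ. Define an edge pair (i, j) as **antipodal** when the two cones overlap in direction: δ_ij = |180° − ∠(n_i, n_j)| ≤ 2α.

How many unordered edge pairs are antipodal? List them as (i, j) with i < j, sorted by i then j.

count = 6; pairs: (0,2), (0,3), (1,3), (1,4), (2,5), (3,5)

α = atan 0.7 = 34.99°;  2α = 69.98°
n_0 = (-0.9712, +0.2384)
n_1 = (-0.7663, -0.6425)
n_2 = (+0.7415, -0.6709)
n_3 = (+0.9822, -0.1879)
n_4 = (+0.4130, +0.9107)
n_5 = (-0.7715, +0.6362)
  (0,1): δ = 126.23°  ·
  (0,2): δ = 28.35°  ✓
  (0,3): δ = 2.96°  ✓
  (0,4): δ = 79.40°  ·
  (0,5): δ = 154.28°  ·
  (1,2): δ = 82.12°  ·
  (1,3): δ = 50.81°  ✓
  (1,4): δ = 25.63°  ✓
  (1,5): δ = 100.51°  ·
  (2,3): δ = 148.69°  ·
  (2,4): δ = 72.26°  ·
  (2,5): δ = 2.63°  ✓
  (3,4): δ = 103.56°  ·
  (3,5): δ = 28.68°  ✓
  (4,5): δ = 105.11°  ·
antipodal pairs: 6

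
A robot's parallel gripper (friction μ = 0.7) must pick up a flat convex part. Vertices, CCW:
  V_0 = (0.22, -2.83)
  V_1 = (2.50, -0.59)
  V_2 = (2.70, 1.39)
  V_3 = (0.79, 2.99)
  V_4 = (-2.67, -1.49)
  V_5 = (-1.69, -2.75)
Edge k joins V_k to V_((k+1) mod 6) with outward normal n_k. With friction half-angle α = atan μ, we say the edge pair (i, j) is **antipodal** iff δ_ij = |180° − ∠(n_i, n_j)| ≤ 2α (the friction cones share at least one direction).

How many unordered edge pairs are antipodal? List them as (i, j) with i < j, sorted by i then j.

count = 6; pairs: (0,3), (1,3), (1,4), (2,4), (2,5), (3,5)

α = atan 0.7 = 34.99°;  2α = 69.98°
n_0 = (+0.7008, -0.7133)
n_1 = (+0.9949, -0.1005)
n_2 = (+0.6422, +0.7666)
n_3 = (-0.7914, +0.6112)
n_4 = (-0.7894, -0.6139)
n_5 = (-0.0418, -0.9991)
  (0,1): δ = 140.26°  ·
  (0,2): δ = 84.45°  ·
  (0,3): δ = 7.83°  ✓
  (0,4): δ = 83.38°  ·
  (0,5): δ = 133.11°  ·
  (1,2): δ = 124.18°  ·
  (1,3): δ = 31.91°  ✓
  (1,4): δ = 43.64°  ✓
  (1,5): δ = 93.37°  ·
  (2,3): δ = 87.73°  ·
  (2,4): δ = 12.17°  ✓
  (2,5): δ = 37.55°  ✓
  (3,4): δ = 104.45°  ·
  (3,5): δ = 54.72°  ✓
  (4,5): δ = 130.27°  ·
antipodal pairs: 6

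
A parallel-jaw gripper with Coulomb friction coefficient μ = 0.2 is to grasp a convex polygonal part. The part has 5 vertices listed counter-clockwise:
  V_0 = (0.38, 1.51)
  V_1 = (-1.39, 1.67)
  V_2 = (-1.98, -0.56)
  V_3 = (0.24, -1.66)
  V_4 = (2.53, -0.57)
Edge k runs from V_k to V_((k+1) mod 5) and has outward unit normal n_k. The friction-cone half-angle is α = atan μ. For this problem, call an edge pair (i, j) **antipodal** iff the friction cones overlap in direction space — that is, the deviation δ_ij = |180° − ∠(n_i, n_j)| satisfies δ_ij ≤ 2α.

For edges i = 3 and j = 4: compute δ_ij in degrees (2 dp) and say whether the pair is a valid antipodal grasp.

α = atan 0.2 = 11.31°;  2α = 22.62°
edge 3: e_3 = (+2.29, +1.09);  n_3 = (+0.4298, -0.9029)
edge 4: e_4 = (-2.15, +2.08);  n_4 = (+0.6953, +0.7187)
∠(n_3, n_4) = 110.49°
δ = |180° − 110.49°| = 69.51°
69.51° > 2α = 22.62°  →  invalid

δ = 69.51°, invalid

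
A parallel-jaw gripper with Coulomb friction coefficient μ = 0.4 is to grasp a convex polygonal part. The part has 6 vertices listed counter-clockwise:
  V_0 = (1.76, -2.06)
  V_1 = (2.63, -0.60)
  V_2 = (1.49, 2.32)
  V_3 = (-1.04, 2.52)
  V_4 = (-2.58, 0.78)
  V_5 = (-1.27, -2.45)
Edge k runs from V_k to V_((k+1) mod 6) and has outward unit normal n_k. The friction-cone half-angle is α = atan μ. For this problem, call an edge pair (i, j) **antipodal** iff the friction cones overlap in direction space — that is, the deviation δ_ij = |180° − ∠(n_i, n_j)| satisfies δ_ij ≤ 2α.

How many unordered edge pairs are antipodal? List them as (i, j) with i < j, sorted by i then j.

α = atan 0.4 = 21.80°;  2α = 43.60°
n_0 = (+0.8590, -0.5119)
n_1 = (+0.9315, +0.3637)
n_2 = (+0.0788, +0.9969)
n_3 = (-0.7488, +0.6628)
n_4 = (-0.9267, -0.3758)
n_5 = (+0.1277, -0.9918)
  (0,1): δ = 127.88°  ·
  (0,2): δ = 63.73°  ·
  (0,3): δ = 10.72°  ✓
  (0,4): δ = 52.87°  ·
  (0,5): δ = 128.12°  ·
  (1,2): δ = 115.85°  ·
  (1,3): δ = 62.84°  ·
  (1,4): δ = 0.75°  ✓
  (1,5): δ = 76.01°  ·
  (2,3): δ = 126.99°  ·
  (2,4): δ = 63.40°  ·
  (2,5): δ = 11.85°  ✓
  (3,4): δ = 116.41°  ·
  (3,5): δ = 41.15°  ✓
  (4,5): δ = 104.74°  ·
antipodal pairs: 4

count = 4; pairs: (0,3), (1,4), (2,5), (3,5)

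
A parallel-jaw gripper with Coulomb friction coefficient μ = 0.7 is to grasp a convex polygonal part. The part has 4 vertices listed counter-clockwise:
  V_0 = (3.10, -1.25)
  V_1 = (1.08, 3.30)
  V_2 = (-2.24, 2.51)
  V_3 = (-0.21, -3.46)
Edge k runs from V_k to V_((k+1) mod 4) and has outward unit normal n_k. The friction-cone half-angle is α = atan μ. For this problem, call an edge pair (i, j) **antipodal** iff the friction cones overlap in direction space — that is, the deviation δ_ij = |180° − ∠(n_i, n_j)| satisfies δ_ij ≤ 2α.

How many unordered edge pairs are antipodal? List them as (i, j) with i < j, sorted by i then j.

count = 2; pairs: (0,2), (1,3)

α = atan 0.7 = 34.99°;  2α = 69.98°
n_0 = (+0.9140, +0.4058)
n_1 = (-0.2315, +0.9728)
n_2 = (-0.9468, -0.3219)
n_3 = (+0.5553, -0.8317)
  (0,1): δ = 100.55°  ·
  (0,2): δ = 5.16°  ✓
  (0,3): δ = 99.79°  ·
  (1,2): δ = 84.60°  ·
  (1,3): δ = 20.35°  ✓
  (2,3): δ = 75.05°  ·
antipodal pairs: 2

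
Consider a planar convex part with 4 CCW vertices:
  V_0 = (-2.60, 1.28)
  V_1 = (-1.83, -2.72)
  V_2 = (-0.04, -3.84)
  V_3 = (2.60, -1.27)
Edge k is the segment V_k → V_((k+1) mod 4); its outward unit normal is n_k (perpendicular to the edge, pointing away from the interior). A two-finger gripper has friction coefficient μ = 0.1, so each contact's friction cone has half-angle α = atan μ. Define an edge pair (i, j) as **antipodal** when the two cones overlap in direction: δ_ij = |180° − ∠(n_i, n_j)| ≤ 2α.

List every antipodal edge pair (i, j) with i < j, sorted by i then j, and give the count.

α = atan 0.1 = 5.71°;  2α = 11.42°
n_0 = (-0.9820, -0.1890)
n_1 = (-0.5304, -0.8477)
n_2 = (+0.6975, -0.7165)
n_3 = (+0.4403, +0.8979)
  (0,1): δ = 132.93°  ·
  (0,2): δ = 56.67°  ·
  (0,3): δ = 52.98°  ·
  (1,2): δ = 103.74°  ·
  (1,3): δ = 5.91°  ✓
  (2,3): δ = 70.35°  ·
antipodal pairs: 1

count = 1; pairs: (1,3)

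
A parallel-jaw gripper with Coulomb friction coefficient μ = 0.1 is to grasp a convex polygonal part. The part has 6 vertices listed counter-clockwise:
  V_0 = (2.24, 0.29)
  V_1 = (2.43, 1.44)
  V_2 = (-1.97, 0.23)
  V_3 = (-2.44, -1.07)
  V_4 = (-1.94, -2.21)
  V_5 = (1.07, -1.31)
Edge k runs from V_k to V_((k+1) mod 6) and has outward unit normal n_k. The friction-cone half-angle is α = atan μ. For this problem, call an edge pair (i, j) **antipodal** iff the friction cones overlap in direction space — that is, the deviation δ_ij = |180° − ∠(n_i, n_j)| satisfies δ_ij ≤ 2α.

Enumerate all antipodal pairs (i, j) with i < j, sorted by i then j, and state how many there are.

α = atan 0.1 = 5.71°;  2α = 11.42°
n_0 = (+0.9866, -0.1630)
n_1 = (-0.2652, +0.9642)
n_2 = (-0.9404, +0.3400)
n_3 = (-0.9158, -0.4017)
n_4 = (+0.2865, -0.9581)
n_5 = (+0.8072, -0.5903)
  (0,1): δ = 65.24°  ·
  (0,2): δ = 10.50°  ✓
  (0,3): δ = 33.06°  ·
  (0,4): δ = 116.03°  ·
  (0,5): δ = 153.21°  ·
  (1,2): δ = 125.25°  ·
  (1,3): δ = 81.69°  ·
  (1,4): δ = 1.27°  ✓
  (1,5): δ = 38.45°  ·
  (2,3): δ = 136.44°  ·
  (2,4): δ = 53.48°  ·
  (2,5): δ = 16.30°  ·
  (3,4): δ = 97.04°  ·
  (3,5): δ = 59.86°  ·
  (4,5): δ = 142.82°  ·
antipodal pairs: 2

count = 2; pairs: (0,2), (1,4)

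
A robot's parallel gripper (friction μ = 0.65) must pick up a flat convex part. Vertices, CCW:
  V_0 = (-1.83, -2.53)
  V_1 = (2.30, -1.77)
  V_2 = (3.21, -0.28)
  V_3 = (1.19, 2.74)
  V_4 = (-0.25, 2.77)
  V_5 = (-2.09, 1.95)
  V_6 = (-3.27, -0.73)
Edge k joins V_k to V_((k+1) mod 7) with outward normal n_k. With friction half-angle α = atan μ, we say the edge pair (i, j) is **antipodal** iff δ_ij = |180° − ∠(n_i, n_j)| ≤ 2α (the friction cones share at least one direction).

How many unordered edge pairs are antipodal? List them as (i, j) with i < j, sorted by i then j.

count = 9; pairs: (0,3), (0,4), (0,5), (1,3), (1,4), (1,5), (2,5), (2,6), (3,6)

α = atan 0.65 = 33.02°;  2α = 66.05°
n_0 = (+0.1810, -0.9835)
n_1 = (+0.8534, -0.5212)
n_2 = (+0.8312, +0.5560)
n_3 = (+0.0208, +0.9998)
n_4 = (-0.4071, +0.9134)
n_5 = (-0.9152, +0.4030)
n_6 = (-0.7809, -0.6247)
  (0,1): δ = 131.84°  ·
  (0,2): δ = 66.65°  ·
  (0,3): δ = 11.62°  ✓
  (0,4): δ = 13.59°  ✓
  (0,5): δ = 55.81°  ✓
  (0,6): δ = 118.23°  ·
  (1,2): δ = 114.81°  ·
  (1,3): δ = 59.78°  ✓
  (1,4): δ = 34.57°  ✓
  (1,5): δ = 7.65°  ✓
  (1,6): δ = 70.07°  ·
  (2,3): δ = 124.97°  ·
  (2,4): δ = 99.76°  ·
  (2,5): δ = 57.54°  ✓
  (2,6): δ = 4.88°  ✓
  (3,4): δ = 154.79°  ·
  (3,5): δ = 112.57°  ·
  (3,6): δ = 50.15°  ✓
  (4,5): δ = 137.78°  ·
  (4,6): δ = 75.36°  ·
  (5,6): δ = 117.58°  ·
antipodal pairs: 9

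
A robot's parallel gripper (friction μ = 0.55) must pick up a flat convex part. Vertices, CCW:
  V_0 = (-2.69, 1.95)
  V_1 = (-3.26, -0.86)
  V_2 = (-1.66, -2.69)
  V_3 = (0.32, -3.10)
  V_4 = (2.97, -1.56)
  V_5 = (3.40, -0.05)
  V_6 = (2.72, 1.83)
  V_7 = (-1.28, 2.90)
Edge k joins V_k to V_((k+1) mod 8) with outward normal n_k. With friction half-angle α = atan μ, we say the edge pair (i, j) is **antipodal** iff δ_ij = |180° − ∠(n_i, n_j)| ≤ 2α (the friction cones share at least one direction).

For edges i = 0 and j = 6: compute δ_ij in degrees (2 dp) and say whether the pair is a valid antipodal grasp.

δ = 86.49°, invalid

α = atan 0.55 = 28.81°;  2α = 57.62°
edge 0: e_0 = (-0.57, -2.81);  n_0 = (-0.9800, +0.1988)
edge 6: e_6 = (-4.00, +1.07);  n_6 = (+0.2584, +0.9660)
∠(n_0, n_6) = 93.51°
δ = |180° − 93.51°| = 86.49°
86.49° > 2α = 57.62°  →  invalid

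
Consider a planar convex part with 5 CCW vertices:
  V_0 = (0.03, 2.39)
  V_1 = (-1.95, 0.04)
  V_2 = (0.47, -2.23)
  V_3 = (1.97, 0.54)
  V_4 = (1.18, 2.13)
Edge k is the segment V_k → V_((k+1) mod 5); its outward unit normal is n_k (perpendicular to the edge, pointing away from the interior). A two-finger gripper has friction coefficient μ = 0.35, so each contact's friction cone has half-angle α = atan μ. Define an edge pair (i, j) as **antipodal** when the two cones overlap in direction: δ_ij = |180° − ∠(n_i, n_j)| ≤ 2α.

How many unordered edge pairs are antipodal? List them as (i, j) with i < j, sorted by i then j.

α = atan 0.35 = 19.29°;  2α = 38.58°
n_0 = (-0.7647, +0.6443)
n_1 = (-0.6841, -0.7293)
n_2 = (+0.8793, -0.4762)
n_3 = (+0.8956, +0.4450)
n_4 = (+0.2205, +0.9754)
  (0,1): δ = 93.05°  ·
  (0,2): δ = 11.68°  ✓
  (0,3): δ = 66.54°  ·
  (0,4): δ = 117.38°  ·
  (1,2): δ = 75.27°  ·
  (1,3): δ = 20.41°  ✓
  (1,4): δ = 30.43°  ✓
  (2,3): δ = 125.14°  ·
  (2,4): δ = 74.30°  ·
  (3,4): δ = 129.16°  ·
antipodal pairs: 3

count = 3; pairs: (0,2), (1,3), (1,4)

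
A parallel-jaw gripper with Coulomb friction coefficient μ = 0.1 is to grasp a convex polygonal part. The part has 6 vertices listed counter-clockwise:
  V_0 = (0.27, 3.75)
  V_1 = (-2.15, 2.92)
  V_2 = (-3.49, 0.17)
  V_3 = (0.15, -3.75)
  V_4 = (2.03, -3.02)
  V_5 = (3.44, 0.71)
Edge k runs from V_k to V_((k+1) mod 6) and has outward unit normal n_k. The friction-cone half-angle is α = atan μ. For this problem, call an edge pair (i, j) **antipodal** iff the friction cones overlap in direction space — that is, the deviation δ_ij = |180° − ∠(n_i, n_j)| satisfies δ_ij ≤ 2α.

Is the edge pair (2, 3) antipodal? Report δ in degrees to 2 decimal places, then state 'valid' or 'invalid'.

α = atan 0.1 = 5.71°;  2α = 11.42°
edge 2: e_2 = (+3.64, -3.92);  n_2 = (-0.7328, -0.6805)
edge 3: e_3 = (+1.88, +0.73);  n_3 = (+0.3620, -0.9322)
∠(n_2, n_3) = 68.34°
δ = |180° − 68.34°| = 111.66°
111.66° > 2α = 11.42°  →  invalid

δ = 111.66°, invalid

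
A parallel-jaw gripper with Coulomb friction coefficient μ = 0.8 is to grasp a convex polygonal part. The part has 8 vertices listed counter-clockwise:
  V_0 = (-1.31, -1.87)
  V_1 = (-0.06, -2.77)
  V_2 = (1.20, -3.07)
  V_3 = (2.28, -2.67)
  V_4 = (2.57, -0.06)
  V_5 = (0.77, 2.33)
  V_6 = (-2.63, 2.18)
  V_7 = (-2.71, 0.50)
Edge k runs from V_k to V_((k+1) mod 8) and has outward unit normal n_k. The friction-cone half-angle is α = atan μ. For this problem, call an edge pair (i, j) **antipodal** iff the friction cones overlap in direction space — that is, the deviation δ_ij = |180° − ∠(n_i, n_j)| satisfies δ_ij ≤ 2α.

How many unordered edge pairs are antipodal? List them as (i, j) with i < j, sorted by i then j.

count = 13; pairs: (0,3), (0,4), (0,5), (1,4), (1,5), (2,4), (2,5), (2,6), (3,6), (3,7), (4,6), (4,7), (5,7)

α = atan 0.8 = 38.66°;  2α = 77.32°
n_0 = (-0.5843, -0.8115)
n_1 = (-0.2316, -0.9728)
n_2 = (+0.3473, -0.9377)
n_3 = (+0.9939, -0.1104)
n_4 = (+0.7988, +0.6016)
n_5 = (-0.0441, +0.9990)
n_6 = (-0.9989, +0.0476)
n_7 = (-0.8610, -0.5086)
  (0,1): δ = 157.64°  ·
  (0,2): δ = 123.92°  ·
  (0,3): δ = 60.59°  ✓
  (0,4): δ = 17.26°  ✓
  (0,5): δ = 38.28°  ✓
  (0,6): δ = 123.03°  ·
  (0,7): δ = 156.32°  ·
  (1,2): δ = 146.28°  ·
  (1,3): δ = 82.95°  ·
  (1,4): δ = 39.62°  ✓
  (1,5): δ = 15.92°  ✓
  (1,6): δ = 100.67°  ·
  (1,7): δ = 133.96°  ·
  (2,3): δ = 116.66°  ·
  (2,4): δ = 73.34°  ✓
  (2,5): δ = 17.80°  ✓
  (2,6): δ = 66.95°  ✓
  (2,7): δ = 100.25°  ·
  (3,4): δ = 136.68°  ·
  (3,5): δ = 81.13°  ·
  (3,6): δ = 3.61°  ✓
  (3,7): δ = 36.91°  ✓
  (4,5): δ = 124.46°  ·
  (4,6): δ = 39.71°  ✓
  (4,7): δ = 6.41°  ✓
  (5,6): δ = 95.25°  ·
  (5,7): δ = 61.96°  ✓
  (6,7): δ = 146.70°  ·
antipodal pairs: 13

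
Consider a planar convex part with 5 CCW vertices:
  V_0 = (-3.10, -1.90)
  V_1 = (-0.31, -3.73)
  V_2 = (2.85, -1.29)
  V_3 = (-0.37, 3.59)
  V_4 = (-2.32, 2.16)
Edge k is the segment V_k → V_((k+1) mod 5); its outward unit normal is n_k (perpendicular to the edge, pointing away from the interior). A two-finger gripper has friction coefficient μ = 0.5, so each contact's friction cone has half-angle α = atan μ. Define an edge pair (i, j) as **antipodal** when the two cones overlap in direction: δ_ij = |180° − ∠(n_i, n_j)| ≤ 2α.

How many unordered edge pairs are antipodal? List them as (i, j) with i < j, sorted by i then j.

count = 4; pairs: (0,2), (1,3), (1,4), (2,4)

α = atan 0.5 = 26.57°;  2α = 53.13°
n_0 = (-0.5485, -0.8362)
n_1 = (+0.6112, -0.7915)
n_2 = (+0.8347, +0.5507)
n_3 = (-0.5914, +0.8064)
n_4 = (-0.9820, +0.1887)
  (0,1): δ = 109.06°  ·
  (0,2): δ = 23.32°  ✓
  (0,3): δ = 69.52°  ·
  (0,4): δ = 112.39°  ·
  (1,2): δ = 94.26°  ·
  (1,3): δ = 1.42°  ✓
  (1,4): δ = 41.45°  ✓
  (2,3): δ = 87.16°  ·
  (2,4): δ = 44.29°  ✓
  (3,4): δ = 137.13°  ·
antipodal pairs: 4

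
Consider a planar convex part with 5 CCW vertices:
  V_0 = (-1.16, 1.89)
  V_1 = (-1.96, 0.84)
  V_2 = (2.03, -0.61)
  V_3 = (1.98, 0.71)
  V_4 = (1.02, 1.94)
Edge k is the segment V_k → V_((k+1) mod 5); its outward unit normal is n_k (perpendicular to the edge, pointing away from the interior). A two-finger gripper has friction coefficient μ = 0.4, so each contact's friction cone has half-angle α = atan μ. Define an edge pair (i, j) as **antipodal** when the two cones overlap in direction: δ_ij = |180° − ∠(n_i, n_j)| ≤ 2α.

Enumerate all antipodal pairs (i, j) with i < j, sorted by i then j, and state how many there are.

α = atan 0.4 = 21.80°;  2α = 43.60°
n_0 = (-0.7954, +0.6060)
n_1 = (-0.3416, -0.9399)
n_2 = (+0.9993, +0.0379)
n_3 = (+0.7883, +0.6153)
n_4 = (-0.0229, +0.9997)
  (0,1): δ = 72.67°  ·
  (0,2): δ = 39.47°  ✓
  (0,3): δ = 75.28°  ·
  (0,4): δ = 128.62°  ·
  (1,2): δ = 67.86°  ·
  (1,3): δ = 32.06°  ✓
  (1,4): δ = 21.29°  ✓
  (2,3): δ = 144.20°  ·
  (2,4): δ = 90.86°  ·
  (3,4): δ = 126.66°  ·
antipodal pairs: 3

count = 3; pairs: (0,2), (1,3), (1,4)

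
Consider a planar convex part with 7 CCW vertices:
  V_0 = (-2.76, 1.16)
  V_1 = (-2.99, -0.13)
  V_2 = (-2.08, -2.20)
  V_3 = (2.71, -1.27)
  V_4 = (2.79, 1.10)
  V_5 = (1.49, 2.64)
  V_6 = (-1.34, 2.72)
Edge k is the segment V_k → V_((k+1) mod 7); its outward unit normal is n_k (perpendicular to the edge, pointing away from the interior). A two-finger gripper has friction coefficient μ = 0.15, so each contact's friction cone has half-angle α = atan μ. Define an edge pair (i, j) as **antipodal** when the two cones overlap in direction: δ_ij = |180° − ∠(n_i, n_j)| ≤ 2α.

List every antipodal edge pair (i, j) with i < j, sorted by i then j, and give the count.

count = 3; pairs: (0,3), (1,4), (2,5)

α = atan 0.15 = 8.53°;  2α = 17.06°
n_0 = (-0.9845, +0.1755)
n_1 = (-0.9154, -0.4024)
n_2 = (+0.1906, -0.9817)
n_3 = (+0.9994, -0.0337)
n_4 = (+0.7641, +0.6451)
n_5 = (+0.0283, +0.9996)
n_6 = (-0.7395, +0.6731)
  (0,1): δ = 146.16°  ·
  (0,2): δ = 68.90°  ·
  (0,3): δ = 8.18°  ✓
  (0,4): δ = 50.28°  ·
  (0,5): δ = 98.49°  ·
  (0,6): δ = 147.80°  ·
  (1,2): δ = 102.74°  ·
  (1,3): δ = 25.66°  ·
  (1,4): δ = 16.44°  ✓
  (1,5): δ = 64.65°  ·
  (1,6): δ = 113.96°  ·
  (2,3): δ = 102.92°  ·
  (2,4): δ = 60.82°  ·
  (2,5): δ = 12.61°  ✓
  (2,6): δ = 36.70°  ·
  (3,4): δ = 137.90°  ·
  (3,5): δ = 89.69°  ·
  (3,6): δ = 40.38°  ·
  (4,5): δ = 131.79°  ·
  (4,6): δ = 82.48°  ·
  (5,6): δ = 130.69°  ·
antipodal pairs: 3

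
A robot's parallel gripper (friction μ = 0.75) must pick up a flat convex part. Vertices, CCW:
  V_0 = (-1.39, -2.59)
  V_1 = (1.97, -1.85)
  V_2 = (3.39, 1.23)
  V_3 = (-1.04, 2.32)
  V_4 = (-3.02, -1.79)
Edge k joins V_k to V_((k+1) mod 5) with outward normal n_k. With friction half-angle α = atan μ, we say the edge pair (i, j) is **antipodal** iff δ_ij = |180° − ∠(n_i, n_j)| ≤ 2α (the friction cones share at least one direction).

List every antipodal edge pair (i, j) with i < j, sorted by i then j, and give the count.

count = 4; pairs: (0,2), (0,3), (1,3), (2,4)

α = atan 0.75 = 36.87°;  2α = 73.74°
n_0 = (+0.2151, -0.9766)
n_1 = (+0.9081, -0.4187)
n_2 = (+0.2389, +0.9710)
n_3 = (-0.9009, +0.4340)
n_4 = (-0.4406, -0.8977)
  (0,1): δ = 127.17°  ·
  (0,2): δ = 26.24°  ✓
  (0,3): δ = 51.86°  ✓
  (0,4): δ = 141.44°  ·
  (1,2): δ = 79.07°  ·
  (1,3): δ = 0.97°  ✓
  (1,4): δ = 88.61°  ·
  (2,3): δ = 101.90°  ·
  (2,4): δ = 12.32°  ✓
  (3,4): δ = 90.42°  ·
antipodal pairs: 4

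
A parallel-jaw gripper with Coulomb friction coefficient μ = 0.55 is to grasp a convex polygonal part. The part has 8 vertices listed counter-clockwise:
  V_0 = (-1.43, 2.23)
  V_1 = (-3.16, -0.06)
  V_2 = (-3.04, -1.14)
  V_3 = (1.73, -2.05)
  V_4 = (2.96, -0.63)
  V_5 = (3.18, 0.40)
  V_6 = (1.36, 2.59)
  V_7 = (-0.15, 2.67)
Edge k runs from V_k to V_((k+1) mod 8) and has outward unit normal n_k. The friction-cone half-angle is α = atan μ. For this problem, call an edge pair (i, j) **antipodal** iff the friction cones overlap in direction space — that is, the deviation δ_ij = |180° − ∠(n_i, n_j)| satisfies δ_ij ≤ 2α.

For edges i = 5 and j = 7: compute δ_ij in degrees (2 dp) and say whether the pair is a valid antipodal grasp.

α = atan 0.55 = 28.81°;  2α = 57.62°
edge 5: e_5 = (-1.82, +2.19);  n_5 = (+0.7691, +0.6391)
edge 7: e_7 = (-1.28, -0.44);  n_7 = (-0.3251, +0.9457)
∠(n_5, n_7) = 69.24°
δ = |180° − 69.24°| = 110.76°
110.76° > 2α = 57.62°  →  invalid

δ = 110.76°, invalid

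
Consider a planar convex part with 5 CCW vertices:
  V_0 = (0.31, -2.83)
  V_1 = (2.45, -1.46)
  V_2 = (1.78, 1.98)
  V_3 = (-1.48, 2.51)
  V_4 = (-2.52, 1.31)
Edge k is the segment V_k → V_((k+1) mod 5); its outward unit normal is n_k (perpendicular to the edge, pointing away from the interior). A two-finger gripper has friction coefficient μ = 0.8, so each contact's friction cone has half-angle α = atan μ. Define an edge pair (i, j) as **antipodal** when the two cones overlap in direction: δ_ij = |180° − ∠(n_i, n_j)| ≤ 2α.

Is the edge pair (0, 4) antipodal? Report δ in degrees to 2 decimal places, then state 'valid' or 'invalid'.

δ = 91.73°, invalid

α = atan 0.8 = 38.66°;  2α = 77.32°
edge 0: e_0 = (+2.14, +1.37);  n_0 = (+0.5392, -0.8422)
edge 4: e_4 = (+2.83, -4.14);  n_4 = (-0.8256, -0.5643)
∠(n_0, n_4) = 88.27°
δ = |180° − 88.27°| = 91.73°
91.73° > 2α = 77.32°  →  invalid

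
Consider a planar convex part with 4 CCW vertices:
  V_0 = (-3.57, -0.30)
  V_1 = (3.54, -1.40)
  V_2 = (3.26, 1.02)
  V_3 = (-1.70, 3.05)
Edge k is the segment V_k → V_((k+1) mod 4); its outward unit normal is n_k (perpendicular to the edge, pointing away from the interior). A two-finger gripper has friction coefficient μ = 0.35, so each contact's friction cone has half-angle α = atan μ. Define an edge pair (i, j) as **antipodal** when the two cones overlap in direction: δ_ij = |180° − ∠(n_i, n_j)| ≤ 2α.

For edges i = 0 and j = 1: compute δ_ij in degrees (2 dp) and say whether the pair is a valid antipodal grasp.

α = atan 0.35 = 19.29°;  2α = 38.58°
edge 0: e_0 = (+7.11, -1.10);  n_0 = (-0.1529, -0.9882)
edge 1: e_1 = (-0.28, +2.42);  n_1 = (+0.9934, +0.1149)
∠(n_0, n_1) = 105.39°
δ = |180° − 105.39°| = 74.61°
74.61° > 2α = 38.58°  →  invalid

δ = 74.61°, invalid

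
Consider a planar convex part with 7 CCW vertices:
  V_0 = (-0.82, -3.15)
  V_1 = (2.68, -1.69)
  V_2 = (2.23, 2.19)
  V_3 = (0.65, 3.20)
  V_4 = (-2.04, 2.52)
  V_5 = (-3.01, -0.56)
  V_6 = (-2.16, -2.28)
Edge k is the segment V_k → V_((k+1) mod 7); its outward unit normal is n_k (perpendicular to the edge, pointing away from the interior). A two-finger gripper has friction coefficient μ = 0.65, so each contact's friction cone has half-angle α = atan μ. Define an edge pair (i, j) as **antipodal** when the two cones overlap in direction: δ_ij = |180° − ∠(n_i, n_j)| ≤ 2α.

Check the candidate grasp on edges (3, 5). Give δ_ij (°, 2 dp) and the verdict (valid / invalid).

α = atan 0.65 = 33.02°;  2α = 66.05°
edge 3: e_3 = (-2.69, -0.68);  n_3 = (-0.2451, +0.9695)
edge 5: e_5 = (+0.85, -1.72);  n_5 = (-0.8965, -0.4430)
∠(n_3, n_5) = 102.11°
δ = |180° − 102.11°| = 77.89°
77.89° > 2α = 66.05°  →  invalid

δ = 77.89°, invalid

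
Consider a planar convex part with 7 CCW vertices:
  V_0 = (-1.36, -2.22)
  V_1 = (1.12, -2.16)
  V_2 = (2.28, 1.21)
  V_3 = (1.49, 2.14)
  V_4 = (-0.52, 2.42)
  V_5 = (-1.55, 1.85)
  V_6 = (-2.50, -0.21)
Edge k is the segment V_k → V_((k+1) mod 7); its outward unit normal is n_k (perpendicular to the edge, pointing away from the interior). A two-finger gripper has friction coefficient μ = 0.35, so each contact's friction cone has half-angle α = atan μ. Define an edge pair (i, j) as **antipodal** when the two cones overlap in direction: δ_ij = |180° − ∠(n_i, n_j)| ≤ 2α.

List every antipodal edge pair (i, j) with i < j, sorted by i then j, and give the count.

α = atan 0.35 = 19.29°;  2α = 38.58°
n_0 = (+0.0242, -0.9997)
n_1 = (+0.9456, -0.3255)
n_2 = (+0.7621, +0.6474)
n_3 = (+0.1380, +0.9904)
n_4 = (-0.4842, +0.8750)
n_5 = (-0.9081, +0.4188)
n_6 = (-0.8698, -0.4933)
  (0,1): δ = 110.38°  ·
  (0,2): δ = 51.04°  ·
  (0,3): δ = 9.32°  ✓
  (0,4): δ = 27.57°  ✓
  (0,5): δ = 63.86°  ·
  (0,6): δ = 118.17°  ·
  (1,2): δ = 120.66°  ·
  (1,3): δ = 78.94°  ·
  (1,4): δ = 42.05°  ·
  (1,5): δ = 5.76°  ✓
  (1,6): δ = 48.55°  ·
  (2,3): δ = 138.28°  ·
  (2,4): δ = 101.39°  ·
  (2,5): δ = 65.10°  ·
  (2,6): δ = 10.79°  ✓
  (3,4): δ = 143.11°  ·
  (3,5): δ = 106.83°  ·
  (3,6): δ = 52.51°  ·
  (4,5): δ = 143.72°  ·
  (4,6): δ = 89.40°  ·
  (5,6): δ = 125.68°  ·
antipodal pairs: 4

count = 4; pairs: (0,3), (0,4), (1,5), (2,6)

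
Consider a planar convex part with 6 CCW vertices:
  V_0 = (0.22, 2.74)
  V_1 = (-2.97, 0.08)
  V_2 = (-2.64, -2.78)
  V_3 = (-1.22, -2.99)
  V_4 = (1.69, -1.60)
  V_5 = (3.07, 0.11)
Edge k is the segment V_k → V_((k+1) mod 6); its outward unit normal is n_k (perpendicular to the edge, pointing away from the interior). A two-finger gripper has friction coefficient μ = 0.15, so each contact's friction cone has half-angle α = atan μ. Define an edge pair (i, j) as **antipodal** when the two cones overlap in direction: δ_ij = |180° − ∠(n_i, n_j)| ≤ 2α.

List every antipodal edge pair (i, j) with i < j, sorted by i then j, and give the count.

α = atan 0.15 = 8.53°;  2α = 17.06°
n_0 = (-0.6404, +0.7680)
n_1 = (-0.9934, -0.1146)
n_2 = (-0.1463, -0.9892)
n_3 = (+0.4310, -0.9023)
n_4 = (+0.7782, -0.6280)
n_5 = (+0.6782, +0.7349)
  (0,1): δ = 123.24°  ·
  (0,2): δ = 48.24°  ·
  (0,3): δ = 14.29°  ✓
  (0,4): δ = 11.27°  ✓
  (0,5): δ = 97.48°  ·
  (1,2): δ = 104.99°  ·
  (1,3): δ = 71.05°  ·
  (1,4): δ = 45.49°  ·
  (1,5): δ = 40.72°  ·
  (2,3): δ = 146.06°  ·
  (2,4): δ = 120.49°  ·
  (2,5): δ = 34.29°  ·
  (3,4): δ = 154.44°  ·
  (3,5): δ = 68.23°  ·
  (4,5): δ = 93.80°  ·
antipodal pairs: 2

count = 2; pairs: (0,3), (0,4)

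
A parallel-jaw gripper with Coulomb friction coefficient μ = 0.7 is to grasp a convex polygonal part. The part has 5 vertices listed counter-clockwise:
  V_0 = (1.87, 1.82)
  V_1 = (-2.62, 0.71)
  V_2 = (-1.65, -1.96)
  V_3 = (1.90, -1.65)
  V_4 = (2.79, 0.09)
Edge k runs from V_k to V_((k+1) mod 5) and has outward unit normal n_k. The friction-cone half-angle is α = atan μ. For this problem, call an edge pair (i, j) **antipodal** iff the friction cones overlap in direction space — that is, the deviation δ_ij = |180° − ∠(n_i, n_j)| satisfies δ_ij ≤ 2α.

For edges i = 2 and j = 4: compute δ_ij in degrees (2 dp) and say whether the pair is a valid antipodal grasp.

α = atan 0.7 = 34.99°;  2α = 69.98°
edge 2: e_2 = (+3.55, +0.31);  n_2 = (+0.0870, -0.9962)
edge 4: e_4 = (-0.92, +1.73);  n_4 = (+0.8829, +0.4695)
∠(n_2, n_4) = 113.01°
δ = |180° − 113.01°| = 66.99°
66.99° ≤ 2α = 69.98°  →  valid

δ = 66.99°, valid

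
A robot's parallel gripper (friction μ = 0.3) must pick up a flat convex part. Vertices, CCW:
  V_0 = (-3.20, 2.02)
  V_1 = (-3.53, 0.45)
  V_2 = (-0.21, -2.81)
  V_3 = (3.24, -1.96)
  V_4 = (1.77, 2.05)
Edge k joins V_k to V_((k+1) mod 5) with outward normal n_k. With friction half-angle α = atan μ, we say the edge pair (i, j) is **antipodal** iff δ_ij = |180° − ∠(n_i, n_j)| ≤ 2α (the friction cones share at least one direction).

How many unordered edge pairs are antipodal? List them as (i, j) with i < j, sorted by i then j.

count = 3; pairs: (0,3), (1,3), (2,4)

α = atan 0.3 = 16.70°;  2α = 33.40°
n_0 = (-0.9786, +0.2057)
n_1 = (-0.7006, -0.7135)
n_2 = (+0.2392, -0.9710)
n_3 = (+0.9389, +0.3442)
n_4 = (-0.0060, +1.0000)
  (0,1): δ = 122.61°  ·
  (0,2): δ = 64.29°  ·
  (0,3): δ = 32.00°  ✓
  (0,4): δ = 102.22°  ·
  (1,2): δ = 121.68°  ·
  (1,3): δ = 25.39°  ✓
  (1,4): δ = 44.82°  ·
  (2,3): δ = 83.71°  ·
  (2,4): δ = 13.49°  ✓
  (3,4): δ = 109.79°  ·
antipodal pairs: 3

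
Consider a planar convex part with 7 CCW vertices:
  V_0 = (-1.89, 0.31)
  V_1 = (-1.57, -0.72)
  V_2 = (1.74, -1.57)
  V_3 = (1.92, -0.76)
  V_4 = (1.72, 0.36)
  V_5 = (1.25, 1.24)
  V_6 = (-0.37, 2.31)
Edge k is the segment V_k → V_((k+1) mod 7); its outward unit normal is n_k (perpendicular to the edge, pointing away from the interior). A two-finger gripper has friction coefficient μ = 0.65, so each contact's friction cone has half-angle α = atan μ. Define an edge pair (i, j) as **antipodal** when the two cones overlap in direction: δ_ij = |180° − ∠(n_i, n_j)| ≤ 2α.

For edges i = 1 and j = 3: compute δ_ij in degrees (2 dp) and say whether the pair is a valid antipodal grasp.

α = atan 0.65 = 33.02°;  2α = 66.05°
edge 1: e_1 = (+3.31, -0.85);  n_1 = (-0.2487, -0.9686)
edge 3: e_3 = (-0.20, +1.12);  n_3 = (+0.9844, +0.1758)
∠(n_1, n_3) = 114.53°
δ = |180° − 114.53°| = 65.47°
65.47° ≤ 2α = 66.05°  →  valid

δ = 65.47°, valid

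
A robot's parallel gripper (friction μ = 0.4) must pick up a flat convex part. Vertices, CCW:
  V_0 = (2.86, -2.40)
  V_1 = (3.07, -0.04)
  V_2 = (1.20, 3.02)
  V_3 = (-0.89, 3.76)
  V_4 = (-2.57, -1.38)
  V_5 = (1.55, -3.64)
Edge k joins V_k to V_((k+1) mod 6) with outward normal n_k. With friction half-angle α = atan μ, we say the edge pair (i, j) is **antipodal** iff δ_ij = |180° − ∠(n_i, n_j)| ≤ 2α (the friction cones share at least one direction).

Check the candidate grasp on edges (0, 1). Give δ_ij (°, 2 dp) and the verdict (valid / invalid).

α = atan 0.4 = 21.80°;  2α = 43.60°
edge 0: e_0 = (+0.21, +2.36);  n_0 = (+0.9961, -0.0886)
edge 1: e_1 = (-1.87, +3.06);  n_1 = (+0.8533, +0.5215)
∠(n_0, n_1) = 36.51°
δ = |180° − 36.51°| = 143.49°
143.49° > 2α = 43.60°  →  invalid

δ = 143.49°, invalid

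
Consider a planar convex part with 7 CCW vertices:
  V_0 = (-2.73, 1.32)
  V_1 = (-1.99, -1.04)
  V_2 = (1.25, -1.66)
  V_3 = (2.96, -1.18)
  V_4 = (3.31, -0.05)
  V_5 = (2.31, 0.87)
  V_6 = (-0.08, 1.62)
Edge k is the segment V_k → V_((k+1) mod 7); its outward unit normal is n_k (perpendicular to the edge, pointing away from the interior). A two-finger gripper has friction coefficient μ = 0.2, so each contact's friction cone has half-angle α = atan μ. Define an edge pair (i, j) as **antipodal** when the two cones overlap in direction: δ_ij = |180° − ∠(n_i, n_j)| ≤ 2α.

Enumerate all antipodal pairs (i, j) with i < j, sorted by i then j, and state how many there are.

count = 3; pairs: (1,5), (1,6), (2,6)

α = atan 0.2 = 11.31°;  2α = 22.62°
n_0 = (-0.9542, -0.2992)
n_1 = (-0.1879, -0.9822)
n_2 = (+0.2703, -0.9628)
n_3 = (+0.9552, -0.2959)
n_4 = (+0.6771, +0.7359)
n_5 = (+0.2994, +0.9541)
n_6 = (-0.1125, +0.9937)
  (0,1): δ = 118.24°  ·
  (0,2): δ = 91.73°  ·
  (0,3): δ = 34.62°  ·
  (0,4): δ = 29.98°  ·
  (0,5): δ = 55.17°  ·
  (0,6): δ = 79.05°  ·
  (1,2): δ = 153.49°  ·
  (1,3): δ = 96.38°  ·
  (1,4): δ = 31.78°  ·
  (1,5): δ = 6.59°  ✓
  (1,6): δ = 17.29°  ✓
  (2,3): δ = 122.89°  ·
  (2,4): δ = 58.29°  ·
  (2,5): δ = 33.10°  ·
  (2,6): δ = 9.22°  ✓
  (3,4): δ = 115.40°  ·
  (3,5): δ = 90.21°  ·
  (3,6): δ = 66.33°  ·
  (4,5): δ = 154.81°  ·
  (4,6): δ = 130.93°  ·
  (5,6): δ = 156.12°  ·
antipodal pairs: 3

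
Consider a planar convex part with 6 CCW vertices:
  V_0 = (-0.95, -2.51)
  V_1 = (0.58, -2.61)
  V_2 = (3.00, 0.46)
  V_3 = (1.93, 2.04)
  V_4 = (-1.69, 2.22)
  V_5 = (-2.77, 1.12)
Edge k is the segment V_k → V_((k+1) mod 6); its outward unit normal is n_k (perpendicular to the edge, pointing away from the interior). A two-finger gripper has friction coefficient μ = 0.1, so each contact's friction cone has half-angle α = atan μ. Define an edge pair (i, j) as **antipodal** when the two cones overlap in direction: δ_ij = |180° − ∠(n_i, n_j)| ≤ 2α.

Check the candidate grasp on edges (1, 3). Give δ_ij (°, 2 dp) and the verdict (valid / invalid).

δ = 54.60°, invalid

α = atan 0.1 = 5.71°;  2α = 11.42°
edge 1: e_1 = (+2.42, +3.07);  n_1 = (+0.7853, -0.6191)
edge 3: e_3 = (-3.62, +0.18);  n_3 = (+0.0497, +0.9988)
∠(n_1, n_3) = 125.40°
δ = |180° − 125.40°| = 54.60°
54.60° > 2α = 11.42°  →  invalid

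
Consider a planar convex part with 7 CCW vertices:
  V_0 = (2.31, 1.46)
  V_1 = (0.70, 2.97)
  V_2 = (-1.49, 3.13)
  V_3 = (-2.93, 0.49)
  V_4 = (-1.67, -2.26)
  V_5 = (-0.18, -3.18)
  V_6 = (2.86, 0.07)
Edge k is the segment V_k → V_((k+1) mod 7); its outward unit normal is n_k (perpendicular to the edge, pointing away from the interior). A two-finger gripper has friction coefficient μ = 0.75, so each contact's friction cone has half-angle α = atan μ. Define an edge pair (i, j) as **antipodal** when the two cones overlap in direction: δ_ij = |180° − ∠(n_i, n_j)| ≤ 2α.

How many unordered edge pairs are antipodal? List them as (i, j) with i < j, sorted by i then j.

count = 10; pairs: (0,3), (0,4), (1,3), (1,4), (1,5), (2,5), (2,6), (3,5), (3,6), (4,6)

α = atan 0.75 = 36.87°;  2α = 73.74°
n_0 = (+0.6841, +0.7294)
n_1 = (+0.0729, +0.9973)
n_2 = (-0.8779, +0.4789)
n_3 = (-0.9091, -0.4165)
n_4 = (-0.5254, -0.8509)
n_5 = (+0.7303, -0.6831)
n_6 = (+0.9299, +0.3679)
  (0,1): δ = 141.01°  ·
  (0,2): δ = 75.45°  ·
  (0,3): δ = 22.22°  ✓
  (0,4): δ = 11.47°  ✓
  (0,5): δ = 90.08°  ·
  (0,6): δ = 154.75°  ·
  (1,2): δ = 114.43°  ·
  (1,3): δ = 61.21°  ✓
  (1,4): δ = 27.51°  ✓
  (1,5): δ = 51.09°  ✓
  (1,6): δ = 115.77°  ·
  (2,3): δ = 126.77°  ·
  (2,4): δ = 93.08°  ·
  (2,5): δ = 14.48°  ✓
  (2,6): δ = 50.20°  ✓
  (3,4): δ = 146.31°  ·
  (3,5): δ = 67.70°  ✓
  (3,6): δ = 3.03°  ✓
  (4,5): δ = 101.39°  ·
  (4,6): δ = 36.72°  ✓
  (5,6): δ = 115.32°  ·
antipodal pairs: 10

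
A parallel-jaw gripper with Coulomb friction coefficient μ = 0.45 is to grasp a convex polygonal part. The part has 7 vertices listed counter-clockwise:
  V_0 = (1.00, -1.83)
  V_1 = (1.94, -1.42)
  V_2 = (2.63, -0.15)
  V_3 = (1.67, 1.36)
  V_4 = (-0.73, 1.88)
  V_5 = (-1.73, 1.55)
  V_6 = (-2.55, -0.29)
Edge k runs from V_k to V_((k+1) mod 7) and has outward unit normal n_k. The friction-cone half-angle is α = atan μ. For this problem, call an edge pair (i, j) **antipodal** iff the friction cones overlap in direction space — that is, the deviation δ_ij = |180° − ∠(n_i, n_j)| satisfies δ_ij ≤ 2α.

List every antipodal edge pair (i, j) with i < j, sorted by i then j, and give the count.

α = atan 0.45 = 24.23°;  2α = 48.46°
n_0 = (+0.3998, -0.9166)
n_1 = (+0.8787, -0.4774)
n_2 = (+0.8439, +0.5365)
n_3 = (+0.2118, +0.9773)
n_4 = (-0.3134, +0.9496)
n_5 = (-0.9134, +0.4071)
n_6 = (-0.3980, -0.9174)
  (0,1): δ = 142.08°  ·
  (0,2): δ = 81.12°  ·
  (0,3): δ = 35.79°  ✓
  (0,4): δ = 5.30°  ✓
  (0,5): δ = 42.41°  ✓
  (0,6): δ = 132.98°  ·
  (1,2): δ = 119.04°  ·
  (1,3): δ = 73.71°  ·
  (1,4): δ = 43.22°  ✓
  (1,5): δ = 4.50°  ✓
  (1,6): δ = 95.06°  ·
  (2,3): δ = 134.67°  ·
  (2,4): δ = 104.18°  ·
  (2,5): δ = 56.47°  ·
  (2,6): δ = 34.10°  ✓
  (3,4): δ = 149.51°  ·
  (3,5): δ = 101.80°  ·
  (3,6): δ = 11.23°  ✓
  (4,5): δ = 132.28°  ·
  (4,6): δ = 41.71°  ✓
  (5,6): δ = 89.43°  ·
antipodal pairs: 8

count = 8; pairs: (0,3), (0,4), (0,5), (1,4), (1,5), (2,6), (3,6), (4,6)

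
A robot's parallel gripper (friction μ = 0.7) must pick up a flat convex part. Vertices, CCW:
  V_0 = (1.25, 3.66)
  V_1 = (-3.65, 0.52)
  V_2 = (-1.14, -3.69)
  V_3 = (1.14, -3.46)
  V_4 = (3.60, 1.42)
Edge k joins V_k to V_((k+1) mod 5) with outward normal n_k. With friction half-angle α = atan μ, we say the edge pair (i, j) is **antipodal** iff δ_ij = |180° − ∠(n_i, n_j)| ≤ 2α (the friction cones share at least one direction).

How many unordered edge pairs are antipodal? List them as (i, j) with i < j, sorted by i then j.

α = atan 0.7 = 34.99°;  2α = 69.98°
n_0 = (-0.5395, +0.8420)
n_1 = (-0.8589, -0.5121)
n_2 = (+0.1004, -0.9950)
n_3 = (+0.8930, -0.4501)
n_4 = (+0.6900, +0.7238)
  (0,1): δ = 91.85°  ·
  (0,2): δ = 26.89°  ✓
  (0,3): δ = 30.59°  ✓
  (0,4): δ = 103.72°  ·
  (1,2): δ = 115.04°  ·
  (1,3): δ = 57.56°  ✓
  (1,4): δ = 15.57°  ✓
  (2,3): δ = 122.51°  ·
  (2,4): δ = 49.39°  ✓
  (3,4): δ = 106.87°  ·
antipodal pairs: 5

count = 5; pairs: (0,2), (0,3), (1,3), (1,4), (2,4)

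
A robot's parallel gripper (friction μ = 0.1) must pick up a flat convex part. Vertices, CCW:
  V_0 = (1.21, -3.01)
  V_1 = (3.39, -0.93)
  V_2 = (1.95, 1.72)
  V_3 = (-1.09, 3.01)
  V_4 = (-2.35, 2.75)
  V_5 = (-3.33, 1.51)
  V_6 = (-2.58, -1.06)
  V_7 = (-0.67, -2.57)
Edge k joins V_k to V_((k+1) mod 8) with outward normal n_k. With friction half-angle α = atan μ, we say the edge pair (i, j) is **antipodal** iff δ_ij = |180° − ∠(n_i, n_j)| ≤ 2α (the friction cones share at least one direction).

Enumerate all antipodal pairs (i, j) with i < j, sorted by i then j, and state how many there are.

α = atan 0.1 = 5.71°;  2α = 11.42°
n_0 = (+0.6903, -0.7235)
n_1 = (+0.8787, +0.4775)
n_2 = (+0.3906, +0.9205)
n_3 = (-0.2021, +0.9794)
n_4 = (-0.7846, +0.6201)
n_5 = (-0.9600, -0.2801)
n_6 = (-0.6202, -0.7845)
n_7 = (-0.2279, -0.9737)
  (0,1): δ = 105.14°  ·
  (0,2): δ = 66.65°  ·
  (0,3): δ = 32.00°  ·
  (0,4): δ = 8.02°  ✓
  (0,5): δ = 62.61°  ·
  (0,6): δ = 98.02°  ·
  (0,7): δ = 123.17°  ·
  (1,2): δ = 141.51°  ·
  (1,3): δ = 106.86°  ·
  (1,4): δ = 66.84°  ·
  (1,5): δ = 12.25°  ·
  (1,6): δ = 23.15°  ·
  (1,7): δ = 48.31°  ·
  (2,3): δ = 145.35°  ·
  (2,4): δ = 105.33°  ·
  (2,5): δ = 50.74°  ·
  (2,6): δ = 15.34°  ·
  (2,7): δ = 9.82°  ✓
  (3,4): δ = 139.98°  ·
  (3,5): δ = 85.39°  ·
  (3,6): δ = 49.99°  ·
  (3,7): δ = 24.83°  ·
  (4,5): δ = 125.41°  ·
  (4,6): δ = 90.01°  ·
  (4,7): δ = 64.85°  ·
  (5,6): δ = 144.60°  ·
  (5,7): δ = 119.44°  ·
  (6,7): δ = 154.84°  ·
antipodal pairs: 2

count = 2; pairs: (0,4), (2,7)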